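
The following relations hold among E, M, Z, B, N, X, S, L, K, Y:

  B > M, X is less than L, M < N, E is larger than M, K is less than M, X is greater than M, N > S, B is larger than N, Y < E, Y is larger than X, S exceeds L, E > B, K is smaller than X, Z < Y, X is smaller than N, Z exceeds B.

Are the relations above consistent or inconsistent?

The single ordering K < M < X < L < S < N < B < Z < Y < E satisfies every listed relation, so no contradiction arises.

consistent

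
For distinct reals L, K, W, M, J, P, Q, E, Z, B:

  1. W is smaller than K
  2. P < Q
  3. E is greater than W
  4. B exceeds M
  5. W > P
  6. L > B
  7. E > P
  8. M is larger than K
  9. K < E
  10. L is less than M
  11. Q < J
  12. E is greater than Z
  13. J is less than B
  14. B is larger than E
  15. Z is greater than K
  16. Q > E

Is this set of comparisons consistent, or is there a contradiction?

Chaining the given relations yields B < L < M, so B < M. But one relation states M < B. These cannot both hold.

inconsistent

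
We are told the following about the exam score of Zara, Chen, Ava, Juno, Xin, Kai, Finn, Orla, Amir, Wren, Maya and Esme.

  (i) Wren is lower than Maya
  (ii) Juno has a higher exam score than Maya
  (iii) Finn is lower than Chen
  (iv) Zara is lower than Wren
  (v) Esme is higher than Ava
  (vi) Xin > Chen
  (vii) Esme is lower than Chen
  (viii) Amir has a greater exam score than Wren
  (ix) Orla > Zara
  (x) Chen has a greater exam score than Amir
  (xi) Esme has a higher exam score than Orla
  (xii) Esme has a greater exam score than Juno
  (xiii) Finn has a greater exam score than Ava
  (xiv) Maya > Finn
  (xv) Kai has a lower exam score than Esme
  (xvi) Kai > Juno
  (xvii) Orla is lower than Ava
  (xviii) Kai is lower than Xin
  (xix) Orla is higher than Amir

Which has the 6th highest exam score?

Maya

Piecing the relations together gives one ordering: Zara < Wren < Amir < Orla < Ava < Finn < Maya < Juno < Kai < Esme < Chen < Xin.
The 6th largest is Maya.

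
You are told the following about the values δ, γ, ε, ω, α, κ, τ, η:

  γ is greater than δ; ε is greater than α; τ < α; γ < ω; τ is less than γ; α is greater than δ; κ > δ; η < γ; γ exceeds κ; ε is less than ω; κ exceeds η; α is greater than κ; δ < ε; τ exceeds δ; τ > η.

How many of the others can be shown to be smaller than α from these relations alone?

4

From α the given relations immediately reach δ, κ, τ.
From those, η — 4 in total.
No other element is forced below α by the given relations, so the count is 4.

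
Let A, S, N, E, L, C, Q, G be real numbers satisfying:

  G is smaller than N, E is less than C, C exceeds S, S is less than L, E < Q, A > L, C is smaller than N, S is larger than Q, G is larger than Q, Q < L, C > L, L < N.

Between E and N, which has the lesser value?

E < Q and Q < S give E < S.
Then S < L extends the chain to L.
With L < C: E < Q < S < L < C.
With C < N: E < Q < S < L < C < N.
So E < N; E is the smaller of the two.

E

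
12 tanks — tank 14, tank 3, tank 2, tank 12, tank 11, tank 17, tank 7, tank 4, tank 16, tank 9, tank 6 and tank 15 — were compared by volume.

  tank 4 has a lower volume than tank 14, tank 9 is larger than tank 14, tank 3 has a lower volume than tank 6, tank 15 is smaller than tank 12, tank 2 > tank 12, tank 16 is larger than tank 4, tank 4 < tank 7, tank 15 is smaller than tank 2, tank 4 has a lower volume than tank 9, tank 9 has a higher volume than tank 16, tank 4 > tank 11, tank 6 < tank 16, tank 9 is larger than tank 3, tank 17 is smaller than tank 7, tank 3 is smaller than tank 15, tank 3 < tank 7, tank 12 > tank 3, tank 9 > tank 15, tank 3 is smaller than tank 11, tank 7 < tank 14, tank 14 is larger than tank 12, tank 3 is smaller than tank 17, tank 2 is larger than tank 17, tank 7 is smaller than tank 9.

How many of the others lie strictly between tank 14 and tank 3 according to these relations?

6

The relations place tank 3 below tank 14. An element lies strictly between them when it is forced above tank 3 and also forced below tank 14.
Above tank 3: {tank 11, tank 6, tank 15, tank 4, tank 16, tank 17, tank 12, tank 7, tank 2, tank 9}. Below tank 14: {tank 11, tank 15, tank 4, tank 17, tank 12, tank 7}.
Intersection: {tank 11, tank 15, tank 4, tank 17, tank 12, tank 7} — 6.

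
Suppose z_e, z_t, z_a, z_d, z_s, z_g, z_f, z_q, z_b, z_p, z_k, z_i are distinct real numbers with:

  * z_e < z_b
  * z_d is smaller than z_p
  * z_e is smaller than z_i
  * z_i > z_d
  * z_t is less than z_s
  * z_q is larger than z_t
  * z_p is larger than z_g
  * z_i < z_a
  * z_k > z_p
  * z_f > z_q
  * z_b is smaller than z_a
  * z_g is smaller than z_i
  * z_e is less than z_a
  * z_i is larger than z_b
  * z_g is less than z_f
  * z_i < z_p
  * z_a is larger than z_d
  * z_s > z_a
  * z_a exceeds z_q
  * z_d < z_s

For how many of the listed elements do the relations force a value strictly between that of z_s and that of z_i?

Chaining upward from z_i reaches: z_a, z_p, z_k.
Chaining downward from z_s reaches: z_g, z_d, z_t, z_e, z_q, z_b, z_a.
Strictly between z_i and z_s are those in both lists: z_a — 1 element.

1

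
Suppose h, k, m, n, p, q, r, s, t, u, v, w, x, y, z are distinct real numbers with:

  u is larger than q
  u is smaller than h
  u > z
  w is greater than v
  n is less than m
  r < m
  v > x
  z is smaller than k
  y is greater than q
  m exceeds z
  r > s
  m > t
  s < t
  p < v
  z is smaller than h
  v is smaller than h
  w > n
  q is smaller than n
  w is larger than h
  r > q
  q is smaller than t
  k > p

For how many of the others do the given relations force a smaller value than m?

6

From m the given relations immediately reach z, t, r, n.
From those, s, q — 6 in total.
No other element is forced below m by the given relations, so the count is 6.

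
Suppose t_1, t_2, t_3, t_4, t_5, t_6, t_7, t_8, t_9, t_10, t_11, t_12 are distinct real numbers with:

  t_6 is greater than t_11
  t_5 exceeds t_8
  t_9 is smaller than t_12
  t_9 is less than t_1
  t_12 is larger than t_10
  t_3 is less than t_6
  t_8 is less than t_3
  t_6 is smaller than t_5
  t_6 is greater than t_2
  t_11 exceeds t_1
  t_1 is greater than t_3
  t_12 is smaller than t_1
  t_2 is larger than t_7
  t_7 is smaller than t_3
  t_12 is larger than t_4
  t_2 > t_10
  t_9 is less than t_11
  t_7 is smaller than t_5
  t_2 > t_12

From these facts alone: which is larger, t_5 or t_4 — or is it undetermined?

Chaining the given relations: t_4 < t_12 < t_2 < t_6 < t_5.
So t_5 is larger.

t_5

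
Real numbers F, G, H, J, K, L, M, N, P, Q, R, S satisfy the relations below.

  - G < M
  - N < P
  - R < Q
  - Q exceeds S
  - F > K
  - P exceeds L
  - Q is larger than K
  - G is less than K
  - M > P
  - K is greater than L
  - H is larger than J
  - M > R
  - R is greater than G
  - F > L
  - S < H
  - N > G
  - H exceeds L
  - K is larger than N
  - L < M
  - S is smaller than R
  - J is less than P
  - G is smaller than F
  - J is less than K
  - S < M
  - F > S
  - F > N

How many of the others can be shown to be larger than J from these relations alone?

6

The elements the relations force above J are P, H, M, K, F, Q — no chain reaches any other.
That is 6.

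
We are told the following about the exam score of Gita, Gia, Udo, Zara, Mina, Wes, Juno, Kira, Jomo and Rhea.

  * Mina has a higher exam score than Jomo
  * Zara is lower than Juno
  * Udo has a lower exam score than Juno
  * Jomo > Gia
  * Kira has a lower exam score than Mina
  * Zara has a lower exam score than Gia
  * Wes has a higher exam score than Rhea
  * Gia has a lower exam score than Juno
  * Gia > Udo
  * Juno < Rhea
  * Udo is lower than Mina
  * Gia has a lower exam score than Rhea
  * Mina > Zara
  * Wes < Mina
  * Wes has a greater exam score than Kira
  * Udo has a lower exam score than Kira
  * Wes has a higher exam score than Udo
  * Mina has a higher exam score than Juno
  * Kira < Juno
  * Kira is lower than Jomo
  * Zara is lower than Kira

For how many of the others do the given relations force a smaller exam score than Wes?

6

The elements the relations force below Wes are Udo, Zara, Kira, Gia, Juno, Rhea — no chain reaches any other.
That is 6.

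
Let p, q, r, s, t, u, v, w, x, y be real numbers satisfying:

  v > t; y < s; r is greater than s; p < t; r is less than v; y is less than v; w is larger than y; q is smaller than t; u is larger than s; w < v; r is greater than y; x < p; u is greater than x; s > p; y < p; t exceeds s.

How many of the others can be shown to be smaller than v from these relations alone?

8

From v the given relations immediately reach y, w, r, t.
From those, q, p, s — 7 in total.
From those, x — 8 in total.
Nothing else is reachable below v; 8 in all.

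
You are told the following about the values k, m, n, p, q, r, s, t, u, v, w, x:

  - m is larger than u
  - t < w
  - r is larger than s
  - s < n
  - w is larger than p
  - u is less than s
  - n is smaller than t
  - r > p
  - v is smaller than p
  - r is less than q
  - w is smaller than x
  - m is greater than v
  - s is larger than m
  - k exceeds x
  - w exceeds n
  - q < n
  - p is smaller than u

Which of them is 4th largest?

t

The consecutive relations fix a unique order: v < p < u < m < s < r < q < n < t < w < x < k.
The 4th largest is t.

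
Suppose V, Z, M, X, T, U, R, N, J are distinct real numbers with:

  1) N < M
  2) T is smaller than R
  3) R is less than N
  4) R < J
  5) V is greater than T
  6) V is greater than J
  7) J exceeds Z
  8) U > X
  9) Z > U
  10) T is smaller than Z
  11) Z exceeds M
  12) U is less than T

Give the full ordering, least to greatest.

X < U < T < R < N < M < Z < J < V

Nothing is placed below X, so it is least; from there X < U; U < T; T < R; R < N; N < M; M < Z; Z < J; J < V, each given directly.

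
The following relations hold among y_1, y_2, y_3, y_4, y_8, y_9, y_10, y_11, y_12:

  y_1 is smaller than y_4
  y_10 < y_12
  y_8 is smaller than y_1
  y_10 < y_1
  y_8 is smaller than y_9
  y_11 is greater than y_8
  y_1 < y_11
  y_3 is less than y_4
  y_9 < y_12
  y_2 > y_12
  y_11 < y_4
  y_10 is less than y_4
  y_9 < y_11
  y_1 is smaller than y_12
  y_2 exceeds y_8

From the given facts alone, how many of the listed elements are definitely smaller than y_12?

4

From y_12 the given relations immediately reach y_9, y_10, y_1.
From those, y_8 — 4 in total.
Nothing else is reachable below y_12; 4 in all.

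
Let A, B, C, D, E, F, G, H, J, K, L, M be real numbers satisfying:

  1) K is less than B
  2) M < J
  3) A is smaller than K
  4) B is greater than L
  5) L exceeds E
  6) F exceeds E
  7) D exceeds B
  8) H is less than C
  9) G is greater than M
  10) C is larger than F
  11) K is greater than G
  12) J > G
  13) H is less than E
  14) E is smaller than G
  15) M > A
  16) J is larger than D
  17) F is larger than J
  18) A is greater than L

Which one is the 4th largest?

D

Piecing the relations together gives one ordering: H < E < L < A < M < G < K < B < D < J < F < C.
The 4th largest is D.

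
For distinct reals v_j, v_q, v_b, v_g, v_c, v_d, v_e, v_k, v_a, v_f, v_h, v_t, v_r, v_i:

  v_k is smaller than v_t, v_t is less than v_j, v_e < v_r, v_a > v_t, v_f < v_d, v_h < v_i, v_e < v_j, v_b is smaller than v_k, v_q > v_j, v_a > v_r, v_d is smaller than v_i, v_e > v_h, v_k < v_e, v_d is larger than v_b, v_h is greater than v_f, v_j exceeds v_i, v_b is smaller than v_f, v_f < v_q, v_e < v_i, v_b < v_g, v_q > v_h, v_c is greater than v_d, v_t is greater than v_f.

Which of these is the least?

v_b

Chaining upward from v_b: directly above it, v_f, v_d, v_k, v_g; then v_h, v_t, v_e, v_i, v_c, v_q; then v_j, v_r, v_a.
That covers every other element, and nothing is given below v_b, so v_b is the least.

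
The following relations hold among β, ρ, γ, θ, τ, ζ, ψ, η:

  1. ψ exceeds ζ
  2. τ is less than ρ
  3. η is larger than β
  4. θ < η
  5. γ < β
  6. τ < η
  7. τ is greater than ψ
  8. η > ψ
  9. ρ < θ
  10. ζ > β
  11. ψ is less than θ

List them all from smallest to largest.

γ < β < ζ < ψ < τ < ρ < θ < η

Nothing is placed below γ, so it is least; from there γ < β; β < ζ; ζ < ψ; ψ < τ; τ < ρ; ρ < θ; θ < η, each given directly.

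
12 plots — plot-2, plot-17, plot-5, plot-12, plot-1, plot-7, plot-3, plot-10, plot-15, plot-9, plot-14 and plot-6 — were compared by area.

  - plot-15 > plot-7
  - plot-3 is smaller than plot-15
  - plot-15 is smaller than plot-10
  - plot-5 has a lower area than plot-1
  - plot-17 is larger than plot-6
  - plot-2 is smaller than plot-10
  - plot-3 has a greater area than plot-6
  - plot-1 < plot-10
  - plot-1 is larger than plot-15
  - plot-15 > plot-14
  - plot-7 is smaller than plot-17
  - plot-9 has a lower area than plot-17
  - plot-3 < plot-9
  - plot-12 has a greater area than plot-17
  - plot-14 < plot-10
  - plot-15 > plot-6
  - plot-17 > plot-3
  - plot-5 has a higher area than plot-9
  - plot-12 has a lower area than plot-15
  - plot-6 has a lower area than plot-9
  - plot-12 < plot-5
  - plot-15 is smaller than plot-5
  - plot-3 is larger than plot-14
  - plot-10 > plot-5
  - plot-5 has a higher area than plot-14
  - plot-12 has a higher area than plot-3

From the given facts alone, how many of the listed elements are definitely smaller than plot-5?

Directly below plot-5: plot-14, plot-9, plot-12, plot-15.
One step further: plot-7, plot-6, plot-3, plot-17 (8 so far).
No other element is forced below plot-5 by the given relations, so the count is 8.

8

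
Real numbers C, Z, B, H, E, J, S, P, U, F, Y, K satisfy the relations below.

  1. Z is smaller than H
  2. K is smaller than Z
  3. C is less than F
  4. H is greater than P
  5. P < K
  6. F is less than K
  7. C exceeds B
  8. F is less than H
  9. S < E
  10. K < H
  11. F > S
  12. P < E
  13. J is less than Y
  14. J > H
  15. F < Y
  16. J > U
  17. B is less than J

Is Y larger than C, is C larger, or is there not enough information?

C < F and F < K give C < K.
With K < H: C < F < K < H.
Then H < J extends the chain to J.
With J < Y: C < F < K < H < J < Y.
So Y is larger.

Y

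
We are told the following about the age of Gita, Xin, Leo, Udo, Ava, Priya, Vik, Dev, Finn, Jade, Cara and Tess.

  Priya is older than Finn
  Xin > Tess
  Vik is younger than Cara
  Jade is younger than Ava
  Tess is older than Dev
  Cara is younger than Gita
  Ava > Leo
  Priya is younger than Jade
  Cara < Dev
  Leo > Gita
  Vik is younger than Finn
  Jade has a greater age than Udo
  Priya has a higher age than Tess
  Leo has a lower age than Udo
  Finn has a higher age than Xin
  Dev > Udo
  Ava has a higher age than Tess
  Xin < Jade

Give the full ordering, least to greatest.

Vik < Cara < Gita < Leo < Udo < Dev < Tess < Xin < Finn < Priya < Jade < Ava

The consecutive links are each given: Vik < Cara; Cara < Gita; Gita < Leo; Leo < Udo; Udo < Dev; Dev < Tess; Tess < Xin; Xin < Finn; Finn < Priya; Priya < Jade; Jade < Ava.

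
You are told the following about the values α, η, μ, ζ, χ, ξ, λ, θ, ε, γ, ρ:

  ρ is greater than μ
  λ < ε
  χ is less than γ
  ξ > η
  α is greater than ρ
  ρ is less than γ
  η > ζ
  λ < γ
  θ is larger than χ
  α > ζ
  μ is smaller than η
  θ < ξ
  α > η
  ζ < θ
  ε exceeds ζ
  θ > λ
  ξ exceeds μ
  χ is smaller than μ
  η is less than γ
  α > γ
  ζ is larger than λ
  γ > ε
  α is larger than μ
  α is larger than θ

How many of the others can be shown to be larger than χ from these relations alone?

From χ the given relations immediately reach μ, θ, γ.
From those, ρ, η, α, ξ — 7 in total.
Nothing else is reachable above χ; 7 in all.

7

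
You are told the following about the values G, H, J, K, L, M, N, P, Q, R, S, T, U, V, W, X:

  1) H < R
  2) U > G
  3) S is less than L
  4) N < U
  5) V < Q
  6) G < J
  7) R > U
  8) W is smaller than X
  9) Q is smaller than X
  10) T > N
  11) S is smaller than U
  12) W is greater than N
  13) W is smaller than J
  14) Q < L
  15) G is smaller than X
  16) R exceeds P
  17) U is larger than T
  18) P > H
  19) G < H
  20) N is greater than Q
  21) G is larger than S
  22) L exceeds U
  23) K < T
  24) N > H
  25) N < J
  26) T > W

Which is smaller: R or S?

S < G and G < H give S < H.
With H < N: S < G < H < N.
With N < W: S < G < H < N < W.
Then W < T extends the chain to T.
Then T < U extends the chain to U.
Then U < R extends the chain to R.
So S < R; S is the smaller of the two.

S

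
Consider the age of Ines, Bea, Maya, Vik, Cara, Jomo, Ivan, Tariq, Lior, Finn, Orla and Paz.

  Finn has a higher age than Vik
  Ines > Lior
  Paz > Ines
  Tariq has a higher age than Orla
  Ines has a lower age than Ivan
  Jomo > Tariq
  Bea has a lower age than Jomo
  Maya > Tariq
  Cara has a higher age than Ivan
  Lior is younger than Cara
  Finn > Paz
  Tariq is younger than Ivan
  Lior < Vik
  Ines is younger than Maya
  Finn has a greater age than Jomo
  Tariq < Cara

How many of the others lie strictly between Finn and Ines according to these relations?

The relations place Ines below Finn. An element lies strictly between them when it is forced above Ines and also forced below Finn.
Above Ines: {Paz, Ivan, Cara, Maya}. Below Finn: {Bea, Orla, Lior, Paz, Tariq, Jomo, Vik}.
Intersection: {Paz} — 1.

1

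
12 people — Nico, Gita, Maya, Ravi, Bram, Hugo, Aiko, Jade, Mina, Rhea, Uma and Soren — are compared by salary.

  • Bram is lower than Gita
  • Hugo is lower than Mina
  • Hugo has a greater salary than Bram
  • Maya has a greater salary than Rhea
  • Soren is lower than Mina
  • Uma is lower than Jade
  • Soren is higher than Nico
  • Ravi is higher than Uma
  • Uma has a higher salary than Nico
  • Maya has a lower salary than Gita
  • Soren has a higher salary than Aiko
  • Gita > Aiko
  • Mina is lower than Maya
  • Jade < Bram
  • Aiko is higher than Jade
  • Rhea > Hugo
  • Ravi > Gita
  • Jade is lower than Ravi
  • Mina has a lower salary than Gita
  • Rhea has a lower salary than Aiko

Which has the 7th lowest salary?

Piecing the relations together gives one ordering: Nico < Uma < Jade < Bram < Hugo < Rhea < Aiko < Soren < Mina < Maya < Gita < Ravi.
Counting 7 from the smallest end gives Aiko.

Aiko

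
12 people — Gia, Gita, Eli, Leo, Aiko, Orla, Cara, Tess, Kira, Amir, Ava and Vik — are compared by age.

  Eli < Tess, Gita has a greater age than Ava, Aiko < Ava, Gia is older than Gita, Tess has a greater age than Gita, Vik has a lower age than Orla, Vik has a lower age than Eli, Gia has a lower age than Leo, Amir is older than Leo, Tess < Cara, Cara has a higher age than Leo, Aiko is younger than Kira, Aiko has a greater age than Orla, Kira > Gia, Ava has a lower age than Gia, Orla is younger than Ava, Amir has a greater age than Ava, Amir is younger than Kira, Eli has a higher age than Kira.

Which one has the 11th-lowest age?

Chaining the given pairs: Vik < Orla < Aiko < Ava < Gita < Gia < Leo < Amir < Kira < Eli < Tess < Cara.
Counting 11 from the smallest end gives Tess.

Tess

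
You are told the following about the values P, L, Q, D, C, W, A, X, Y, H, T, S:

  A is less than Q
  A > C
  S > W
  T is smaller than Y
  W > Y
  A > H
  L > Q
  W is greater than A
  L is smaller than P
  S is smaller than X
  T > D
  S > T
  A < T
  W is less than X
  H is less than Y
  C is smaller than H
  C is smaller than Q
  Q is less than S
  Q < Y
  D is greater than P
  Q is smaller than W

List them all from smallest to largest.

The consecutive links are each given: C < H; H < A; A < Q; Q < L; L < P; P < D; D < T; T < Y; Y < W; W < S; S < X.

C < H < A < Q < L < P < D < T < Y < W < S < X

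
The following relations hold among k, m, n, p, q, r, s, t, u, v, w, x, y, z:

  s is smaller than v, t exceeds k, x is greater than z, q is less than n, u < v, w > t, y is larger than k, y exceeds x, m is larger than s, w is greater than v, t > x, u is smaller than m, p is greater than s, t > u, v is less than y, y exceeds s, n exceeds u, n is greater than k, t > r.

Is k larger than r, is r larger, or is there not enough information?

undetermined

Following every chain through k: above k we get n, y, t, w.
r is not reached, and no chain runs the other way from r to k.
So the given relations leave the order of k and r undetermined.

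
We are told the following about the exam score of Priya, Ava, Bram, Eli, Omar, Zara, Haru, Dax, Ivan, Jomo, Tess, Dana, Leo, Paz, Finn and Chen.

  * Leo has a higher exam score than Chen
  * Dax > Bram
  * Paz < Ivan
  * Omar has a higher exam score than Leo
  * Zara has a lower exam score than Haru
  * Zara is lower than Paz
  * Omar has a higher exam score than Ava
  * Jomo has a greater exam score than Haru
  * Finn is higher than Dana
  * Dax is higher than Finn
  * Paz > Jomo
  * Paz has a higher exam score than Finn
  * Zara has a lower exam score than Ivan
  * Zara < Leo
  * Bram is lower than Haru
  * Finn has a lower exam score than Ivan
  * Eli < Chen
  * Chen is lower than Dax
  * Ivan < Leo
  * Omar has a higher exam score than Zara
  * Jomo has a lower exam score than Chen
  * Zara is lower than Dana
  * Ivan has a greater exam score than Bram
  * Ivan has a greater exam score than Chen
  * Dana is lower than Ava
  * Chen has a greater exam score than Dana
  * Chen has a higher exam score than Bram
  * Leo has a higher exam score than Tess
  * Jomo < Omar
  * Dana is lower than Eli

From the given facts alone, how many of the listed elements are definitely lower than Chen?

6

From Chen the given relations immediately reach Dana, Bram, Jomo, Eli.
From those, Zara, Haru — 6 in total.
No other element is forced below Chen by the given relations, so the count is 6.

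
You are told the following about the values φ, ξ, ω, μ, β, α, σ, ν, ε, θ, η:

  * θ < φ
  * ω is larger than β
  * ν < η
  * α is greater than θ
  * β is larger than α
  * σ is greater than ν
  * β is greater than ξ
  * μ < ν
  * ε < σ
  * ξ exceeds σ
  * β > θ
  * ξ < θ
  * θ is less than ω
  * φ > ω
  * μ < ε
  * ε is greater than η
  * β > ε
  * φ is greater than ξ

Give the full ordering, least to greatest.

μ < ν < η < ε < σ < ξ < θ < α < β < ω < φ

The consecutive links are each given: μ < ν; ν < η; η < ε; ε < σ; σ < ξ; ξ < θ; θ < α; α < β; β < ω; ω < φ.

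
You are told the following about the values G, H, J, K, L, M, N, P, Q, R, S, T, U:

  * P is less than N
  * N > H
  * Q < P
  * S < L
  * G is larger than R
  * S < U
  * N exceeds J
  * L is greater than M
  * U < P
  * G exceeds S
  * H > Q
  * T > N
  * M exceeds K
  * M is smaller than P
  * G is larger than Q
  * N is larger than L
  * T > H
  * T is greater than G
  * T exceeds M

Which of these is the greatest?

T

J is not greatest since J < N; K is not greatest since K < M; M is not greatest since M < L; S is not greatest since S < G; R is not greatest since R < G; U is not greatest since U < P; Q is not greatest since Q < P; P is not greatest since P < N; L is not greatest since L < N; G is not greatest since G < T; H is not greatest since H < T; N is not greatest since N < T.
Only T has nothing above it, so T is the greatest.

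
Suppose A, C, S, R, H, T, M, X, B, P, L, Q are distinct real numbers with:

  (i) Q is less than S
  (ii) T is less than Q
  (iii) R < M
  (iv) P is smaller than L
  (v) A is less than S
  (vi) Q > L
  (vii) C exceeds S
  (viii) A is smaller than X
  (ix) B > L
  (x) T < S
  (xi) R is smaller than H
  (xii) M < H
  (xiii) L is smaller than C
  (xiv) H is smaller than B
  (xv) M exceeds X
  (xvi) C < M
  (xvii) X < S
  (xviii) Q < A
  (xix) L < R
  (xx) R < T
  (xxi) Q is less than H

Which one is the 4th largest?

The consecutive relations fix a unique order: P < L < R < T < Q < A < X < S < C < M < H < B.
Counting 4 from the largest end gives C.

C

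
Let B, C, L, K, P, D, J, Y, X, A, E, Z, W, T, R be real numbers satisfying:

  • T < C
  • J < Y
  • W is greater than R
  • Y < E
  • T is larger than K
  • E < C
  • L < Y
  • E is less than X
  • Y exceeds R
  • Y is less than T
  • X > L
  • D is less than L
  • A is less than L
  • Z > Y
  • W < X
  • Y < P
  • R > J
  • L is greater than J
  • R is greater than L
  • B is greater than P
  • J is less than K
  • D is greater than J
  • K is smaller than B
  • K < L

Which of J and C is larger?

C

The relevant relations are J < D; D < L; L < R; R < Y; Y < T; T < C.
Chaining these gives J < D < L < R < Y < T < C.
So J < C; C is the larger of the two.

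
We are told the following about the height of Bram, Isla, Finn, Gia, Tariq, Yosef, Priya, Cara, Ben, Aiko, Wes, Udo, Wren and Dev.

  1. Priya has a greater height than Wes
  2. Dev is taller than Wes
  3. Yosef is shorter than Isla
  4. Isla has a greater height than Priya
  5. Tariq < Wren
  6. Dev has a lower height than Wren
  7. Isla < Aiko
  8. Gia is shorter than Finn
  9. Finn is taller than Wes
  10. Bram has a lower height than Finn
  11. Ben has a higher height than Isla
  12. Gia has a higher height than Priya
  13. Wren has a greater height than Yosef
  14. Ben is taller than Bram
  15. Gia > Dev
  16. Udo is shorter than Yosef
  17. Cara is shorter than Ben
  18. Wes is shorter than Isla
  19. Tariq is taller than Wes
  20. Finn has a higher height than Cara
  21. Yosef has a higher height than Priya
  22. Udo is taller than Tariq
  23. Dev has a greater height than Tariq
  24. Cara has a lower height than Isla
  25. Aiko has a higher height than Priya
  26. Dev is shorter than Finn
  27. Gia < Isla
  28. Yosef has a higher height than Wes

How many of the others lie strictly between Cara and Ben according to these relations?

1

Chaining upward from Cara reaches: Isla, Aiko, Finn.
Chaining downward from Ben reaches: Wes, Tariq, Udo, Dev, Priya, Yosef, Bram, Gia, Isla.
Strictly between Cara and Ben are those in both lists: Isla — 1 element.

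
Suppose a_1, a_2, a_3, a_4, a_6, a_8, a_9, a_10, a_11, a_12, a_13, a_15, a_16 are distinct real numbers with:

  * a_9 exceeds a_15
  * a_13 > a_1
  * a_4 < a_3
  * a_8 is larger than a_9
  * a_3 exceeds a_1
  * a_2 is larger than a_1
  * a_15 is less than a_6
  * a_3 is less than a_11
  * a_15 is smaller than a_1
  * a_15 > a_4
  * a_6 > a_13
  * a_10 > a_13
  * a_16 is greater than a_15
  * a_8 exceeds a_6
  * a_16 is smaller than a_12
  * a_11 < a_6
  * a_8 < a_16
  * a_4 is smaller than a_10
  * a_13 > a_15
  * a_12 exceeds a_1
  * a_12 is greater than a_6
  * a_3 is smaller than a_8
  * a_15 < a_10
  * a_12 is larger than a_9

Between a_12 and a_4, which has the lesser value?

a_4

a_4 < a_15 < a_1 < a_3 < a_11 < a_6 < a_8 < a_16 < a_12, by transitivity through a_15, a_1, a_3, a_11, a_6, a_8, a_16.
So a_4 < a_12; a_4 is the smaller of the two.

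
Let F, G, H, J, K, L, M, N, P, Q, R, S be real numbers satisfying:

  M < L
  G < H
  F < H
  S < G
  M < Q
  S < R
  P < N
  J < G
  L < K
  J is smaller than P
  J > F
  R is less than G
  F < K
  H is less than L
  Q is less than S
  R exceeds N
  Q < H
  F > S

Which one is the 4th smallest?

The consecutive relations fix a unique order: M < Q < S < F < J < P < N < R < G < H < L < K.
Counting 4 from the smallest end gives F.

F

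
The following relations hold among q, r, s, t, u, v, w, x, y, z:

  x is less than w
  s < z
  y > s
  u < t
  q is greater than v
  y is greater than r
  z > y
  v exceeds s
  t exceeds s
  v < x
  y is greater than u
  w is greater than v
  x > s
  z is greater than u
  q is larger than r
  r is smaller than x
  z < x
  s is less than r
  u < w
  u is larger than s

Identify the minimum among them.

Chaining upward from s: directly above it, r, v, u, t, y, z, x; then q, w.
That covers every other element, and nothing is given below s, so s is the minimum.

s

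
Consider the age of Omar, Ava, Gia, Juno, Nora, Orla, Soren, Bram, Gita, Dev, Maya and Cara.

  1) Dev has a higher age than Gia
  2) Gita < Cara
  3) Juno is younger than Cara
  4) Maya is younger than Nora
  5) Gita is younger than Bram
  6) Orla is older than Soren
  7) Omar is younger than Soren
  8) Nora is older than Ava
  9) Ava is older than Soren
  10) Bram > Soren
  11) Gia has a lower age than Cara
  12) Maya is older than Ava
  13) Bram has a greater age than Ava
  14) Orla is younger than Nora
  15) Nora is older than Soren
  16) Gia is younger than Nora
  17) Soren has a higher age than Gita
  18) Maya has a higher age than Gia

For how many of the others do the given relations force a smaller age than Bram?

4

The elements the relations force below Bram are Gita, Omar, Soren, Ava — no chain reaches any other.
That is 4.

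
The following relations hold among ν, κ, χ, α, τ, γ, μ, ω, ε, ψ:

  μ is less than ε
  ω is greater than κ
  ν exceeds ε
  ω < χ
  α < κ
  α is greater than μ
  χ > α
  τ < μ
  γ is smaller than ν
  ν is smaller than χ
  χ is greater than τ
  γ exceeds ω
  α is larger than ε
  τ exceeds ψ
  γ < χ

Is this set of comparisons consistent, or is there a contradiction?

consistent

Every relation is compatible with ψ < τ < μ < ε < α < κ < ω < γ < ν < χ; the set is consistent.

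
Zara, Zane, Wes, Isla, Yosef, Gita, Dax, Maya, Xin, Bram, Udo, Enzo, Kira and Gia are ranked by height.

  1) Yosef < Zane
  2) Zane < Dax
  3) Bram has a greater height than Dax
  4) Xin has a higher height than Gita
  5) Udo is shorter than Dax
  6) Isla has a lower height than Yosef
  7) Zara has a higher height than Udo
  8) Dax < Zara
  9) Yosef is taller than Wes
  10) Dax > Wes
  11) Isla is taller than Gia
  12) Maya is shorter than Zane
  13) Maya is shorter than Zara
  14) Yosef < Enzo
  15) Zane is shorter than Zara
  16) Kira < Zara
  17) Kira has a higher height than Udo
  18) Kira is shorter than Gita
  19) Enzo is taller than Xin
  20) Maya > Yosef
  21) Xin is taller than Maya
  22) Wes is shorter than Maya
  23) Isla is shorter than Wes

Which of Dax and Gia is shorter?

Gia

Gia < Isla and Isla < Wes give Gia < Wes.
Then Wes < Yosef extends the chain to Yosef.
Then Yosef < Maya extends the chain to Maya.
Then Maya < Zane extends the chain to Zane.
Then Zane < Dax extends the chain to Dax.
So Gia < Dax; Gia is the shorter of the two.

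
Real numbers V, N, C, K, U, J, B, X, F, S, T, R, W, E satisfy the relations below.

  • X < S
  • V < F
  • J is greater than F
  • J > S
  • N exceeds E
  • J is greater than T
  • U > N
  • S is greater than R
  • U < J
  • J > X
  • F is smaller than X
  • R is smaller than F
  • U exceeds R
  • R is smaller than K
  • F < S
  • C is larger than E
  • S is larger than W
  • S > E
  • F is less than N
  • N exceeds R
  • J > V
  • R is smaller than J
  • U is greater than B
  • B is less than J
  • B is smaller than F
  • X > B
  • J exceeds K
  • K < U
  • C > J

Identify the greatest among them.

R is not greatest since R < K; V is not greatest since V < J; T is not greatest since T < J; B is not greatest since B < F; F is not greatest since F < N; K is not greatest since K < J; E is not greatest since E < C; W is not greatest since W < S; X is not greatest since X < J; N is not greatest since N < U; S is not greatest since S < J; U is not greatest since U < J; J is not greatest since J < C.
Only C has nothing above it, so C is the greatest.

C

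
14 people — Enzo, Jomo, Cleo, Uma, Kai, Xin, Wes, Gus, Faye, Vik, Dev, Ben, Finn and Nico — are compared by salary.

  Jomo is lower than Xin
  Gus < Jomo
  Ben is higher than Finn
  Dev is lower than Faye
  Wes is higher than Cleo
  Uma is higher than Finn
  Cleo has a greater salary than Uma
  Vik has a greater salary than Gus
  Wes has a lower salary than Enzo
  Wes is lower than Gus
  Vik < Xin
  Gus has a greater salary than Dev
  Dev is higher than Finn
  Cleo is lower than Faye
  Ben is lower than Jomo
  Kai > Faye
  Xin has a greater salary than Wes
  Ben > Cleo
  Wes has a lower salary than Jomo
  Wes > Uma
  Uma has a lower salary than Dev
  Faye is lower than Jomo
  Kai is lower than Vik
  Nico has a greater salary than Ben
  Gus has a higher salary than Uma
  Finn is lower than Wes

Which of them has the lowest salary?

Uma is not least since Finn < Uma; Cleo is not least since Uma < Cleo; Dev is not least since Uma < Dev; Wes is not least since Cleo < Wes; Ben is not least since Finn < Ben; Nico is not least since Ben < Nico; Faye is not least since Dev < Faye; Enzo is not least since Wes < Enzo; Gus is not least since Wes < Gus; Kai is not least since Faye < Kai; Jomo is not least since Gus < Jomo; Vik is not least since Kai < Vik; Xin is not least since Vik < Xin.
Only Finn has nothing below it, so Finn is the lowest salary.

Finn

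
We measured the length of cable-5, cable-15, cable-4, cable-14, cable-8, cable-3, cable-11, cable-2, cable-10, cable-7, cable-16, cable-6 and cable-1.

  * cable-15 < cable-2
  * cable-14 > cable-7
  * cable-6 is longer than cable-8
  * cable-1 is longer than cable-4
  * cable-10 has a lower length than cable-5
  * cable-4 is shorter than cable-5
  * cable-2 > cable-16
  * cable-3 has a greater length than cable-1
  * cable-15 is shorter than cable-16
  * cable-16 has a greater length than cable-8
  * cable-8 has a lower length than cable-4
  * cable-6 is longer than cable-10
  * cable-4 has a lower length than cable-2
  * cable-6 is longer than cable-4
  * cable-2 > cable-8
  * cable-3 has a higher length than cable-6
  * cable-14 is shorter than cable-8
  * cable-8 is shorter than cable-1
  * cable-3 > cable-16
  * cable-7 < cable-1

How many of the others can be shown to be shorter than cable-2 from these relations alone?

From cable-2 the given relations immediately reach cable-15, cable-8, cable-4, cable-16.
From those, cable-14 — 5 in total.
From those, cable-7 — 6 in total.
No other element is forced below cable-2 by the given relations, so the count is 6.

6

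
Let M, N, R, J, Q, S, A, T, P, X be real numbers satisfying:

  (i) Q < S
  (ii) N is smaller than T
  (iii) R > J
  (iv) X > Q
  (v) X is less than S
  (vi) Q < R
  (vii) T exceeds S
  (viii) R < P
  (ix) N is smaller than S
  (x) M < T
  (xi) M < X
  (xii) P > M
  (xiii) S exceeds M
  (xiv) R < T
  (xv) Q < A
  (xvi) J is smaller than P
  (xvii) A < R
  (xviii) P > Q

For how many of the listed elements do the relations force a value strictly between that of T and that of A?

1

The relations place A below T. An element lies strictly between them when it is forced above A and also forced below T.
Above A: {R, P}. Below T: {Q, N, J, M, X, S, R}.
Intersection: {R} — 1.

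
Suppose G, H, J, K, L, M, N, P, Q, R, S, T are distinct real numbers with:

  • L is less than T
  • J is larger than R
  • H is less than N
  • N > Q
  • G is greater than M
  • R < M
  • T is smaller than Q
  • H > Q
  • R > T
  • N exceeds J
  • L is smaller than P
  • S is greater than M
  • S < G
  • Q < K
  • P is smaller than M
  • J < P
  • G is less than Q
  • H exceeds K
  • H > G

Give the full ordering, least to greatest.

The consecutive links are each given: L < T; T < R; R < J; J < P; P < M; M < S; S < G; G < Q; Q < K; K < H; H < N.

L < T < R < J < P < M < S < G < Q < K < H < N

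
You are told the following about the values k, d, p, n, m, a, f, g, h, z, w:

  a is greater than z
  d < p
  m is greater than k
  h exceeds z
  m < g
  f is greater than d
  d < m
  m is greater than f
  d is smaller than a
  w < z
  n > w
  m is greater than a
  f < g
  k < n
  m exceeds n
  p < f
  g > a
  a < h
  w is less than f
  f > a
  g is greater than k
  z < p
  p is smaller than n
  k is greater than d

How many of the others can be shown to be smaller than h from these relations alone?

4

From h the given relations immediately reach z, a.
From those, d, w — 4 in total.
No other element is forced below h by the given relations, so the count is 4.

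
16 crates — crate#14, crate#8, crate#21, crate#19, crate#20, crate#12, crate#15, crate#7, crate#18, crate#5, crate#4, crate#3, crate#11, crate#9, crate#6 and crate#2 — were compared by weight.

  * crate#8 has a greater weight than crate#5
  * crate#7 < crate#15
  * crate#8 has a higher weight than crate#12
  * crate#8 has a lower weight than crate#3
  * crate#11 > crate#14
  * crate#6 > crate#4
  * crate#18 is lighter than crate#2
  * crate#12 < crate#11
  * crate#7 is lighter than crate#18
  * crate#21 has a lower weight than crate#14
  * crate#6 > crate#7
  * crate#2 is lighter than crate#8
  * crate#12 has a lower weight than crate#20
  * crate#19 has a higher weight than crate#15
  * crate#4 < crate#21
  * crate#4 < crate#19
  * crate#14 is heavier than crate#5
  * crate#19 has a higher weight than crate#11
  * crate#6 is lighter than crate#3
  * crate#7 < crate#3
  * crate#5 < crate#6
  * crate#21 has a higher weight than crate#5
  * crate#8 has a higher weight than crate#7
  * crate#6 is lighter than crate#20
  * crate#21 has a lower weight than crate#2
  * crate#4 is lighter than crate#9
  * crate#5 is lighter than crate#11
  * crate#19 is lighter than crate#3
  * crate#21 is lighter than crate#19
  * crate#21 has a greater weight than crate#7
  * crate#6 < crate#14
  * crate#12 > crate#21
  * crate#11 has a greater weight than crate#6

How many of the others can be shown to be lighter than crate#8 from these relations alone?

7

From crate#8 the given relations immediately reach crate#7, crate#5, crate#2, crate#12.
From those, crate#18, crate#21 — 6 in total.
From those, crate#4 — 7 in total.
Nothing else is reachable below crate#8; 7 in all.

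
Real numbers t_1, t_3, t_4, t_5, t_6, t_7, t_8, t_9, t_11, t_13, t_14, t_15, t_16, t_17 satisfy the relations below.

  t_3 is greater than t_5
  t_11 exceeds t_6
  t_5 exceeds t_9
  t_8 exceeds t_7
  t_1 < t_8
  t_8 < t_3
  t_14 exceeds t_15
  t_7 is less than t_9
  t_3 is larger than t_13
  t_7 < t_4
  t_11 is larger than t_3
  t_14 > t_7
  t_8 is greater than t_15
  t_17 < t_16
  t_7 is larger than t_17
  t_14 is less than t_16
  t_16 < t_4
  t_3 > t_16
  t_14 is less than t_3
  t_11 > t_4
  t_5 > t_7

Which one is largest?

t_6 is not greatest since t_6 < t_11; t_17 is not greatest since t_17 < t_7; t_1 is not greatest since t_1 < t_8; t_7 is not greatest since t_7 < t_14; t_15 is not greatest since t_15 < t_8; t_8 is not greatest since t_8 < t_3; t_9 is not greatest since t_9 < t_5; t_14 is not greatest since t_14 < t_16; t_13 is not greatest since t_13 < t_3; t_5 is not greatest since t_5 < t_3; t_16 is not greatest since t_16 < t_4; t_3 is not greatest since t_3 < t_11; t_4 is not greatest since t_4 < t_11.
Only t_11 has nothing above it, so t_11 is the largest.

t_11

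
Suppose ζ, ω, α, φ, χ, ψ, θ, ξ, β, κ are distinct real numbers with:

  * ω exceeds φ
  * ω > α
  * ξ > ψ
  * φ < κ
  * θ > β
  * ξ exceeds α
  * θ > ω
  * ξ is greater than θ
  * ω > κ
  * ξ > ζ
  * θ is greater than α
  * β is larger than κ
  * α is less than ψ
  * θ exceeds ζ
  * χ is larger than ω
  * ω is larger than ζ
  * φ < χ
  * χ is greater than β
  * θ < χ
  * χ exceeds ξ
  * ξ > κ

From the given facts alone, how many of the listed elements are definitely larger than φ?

6

Directly above φ: κ, ω, χ.
One step further: β, θ, ξ (6 so far).
Nothing else is reachable above φ; 6 in all.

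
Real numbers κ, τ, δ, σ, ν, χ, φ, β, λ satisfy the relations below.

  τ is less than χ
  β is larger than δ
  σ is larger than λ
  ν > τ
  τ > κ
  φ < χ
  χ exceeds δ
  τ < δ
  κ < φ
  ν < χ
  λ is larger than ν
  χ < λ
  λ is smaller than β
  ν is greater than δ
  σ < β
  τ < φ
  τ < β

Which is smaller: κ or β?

Chaining the given relations: κ < τ < δ < ν < χ < λ < σ < β.
So κ < β; κ is the smaller of the two.

κ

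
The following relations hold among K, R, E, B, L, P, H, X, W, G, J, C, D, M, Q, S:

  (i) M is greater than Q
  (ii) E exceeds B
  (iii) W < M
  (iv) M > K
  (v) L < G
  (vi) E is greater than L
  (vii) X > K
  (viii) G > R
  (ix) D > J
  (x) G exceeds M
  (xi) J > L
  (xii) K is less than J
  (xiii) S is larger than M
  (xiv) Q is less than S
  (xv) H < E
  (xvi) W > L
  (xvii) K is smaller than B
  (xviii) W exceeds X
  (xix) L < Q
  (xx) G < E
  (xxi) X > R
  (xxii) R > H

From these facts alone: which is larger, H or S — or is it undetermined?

The relevant relations are H < R; R < X; X < W; W < M; M < S.
Chaining these gives H < R < X < W < M < S.
So S is larger.

S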